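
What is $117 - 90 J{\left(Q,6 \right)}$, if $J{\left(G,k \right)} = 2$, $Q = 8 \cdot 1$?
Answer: $-63$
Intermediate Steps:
$Q = 8$
$117 - 90 J{\left(Q,6 \right)} = 117 - 180 = -63$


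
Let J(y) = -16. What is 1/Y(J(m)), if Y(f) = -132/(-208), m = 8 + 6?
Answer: 52/33 ≈ 1.5758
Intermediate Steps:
m = 14
Y(f) = 33/52 (Y(f) = -132*(-1/208) = 33/52)
1/Y(J(m)) = 1/(33/52) = 52/33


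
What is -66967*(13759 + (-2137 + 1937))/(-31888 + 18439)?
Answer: 908005553/13449 ≈ 67515.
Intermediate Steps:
-66967*(13759 + (-2137 + 1937))/(-31888 + 18439) = -66967/((-13449/(13759 - 200))) = -66967/((-13449/13559)) = -66967/((-13449*1/13559)) = -66967/(-13449/13559) = -66967*(-13559/13449) = 908005553/13449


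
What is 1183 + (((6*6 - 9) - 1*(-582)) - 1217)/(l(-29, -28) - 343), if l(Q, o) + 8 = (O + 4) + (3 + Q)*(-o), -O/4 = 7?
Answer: 1305457/1103 ≈ 1183.6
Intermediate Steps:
O = -28 (O = -4*7 = -28)
l(Q, o) = -32 - o*(3 + Q) (l(Q, o) = -8 + ((-28 + 4) + (3 + Q)*(-o)) = -8 + (-24 - o*(3 + Q)) = -32 - o*(3 + Q))
1183 + (((6*6 - 9) - 1*(-582)) - 1217)/(l(-29, -28) - 343) = 1183 + (((6*6 - 9) - 1*(-582)) - 1217)/((-32 - 3*(-28) - 1*(-29)*(-28)) - 343) = 1183 + (((36 - 9) + 582) - 1217)/((-32 + 84 - 812) - 343) = 1183 + ((27 + 582) - 1217)/(-760 - 343) = 1183 + (609 - 1217)/(-1103) = 1183 - 608*(-1/1103) = 1183 + 608/1103 = 1305457/1103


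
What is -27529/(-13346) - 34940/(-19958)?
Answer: 507866511/133179734 ≈ 3.8134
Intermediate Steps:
-27529/(-13346) - 34940/(-19958) = -27529*(-1/13346) - 34940*(-1/19958) = 27529/13346 + 17470/9979 = 507866511/133179734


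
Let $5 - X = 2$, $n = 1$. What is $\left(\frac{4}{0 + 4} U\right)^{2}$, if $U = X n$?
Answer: $9$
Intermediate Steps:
$X = 3$ ($X = 5 - 2 = 3$)
$U = 3$ ($U = 3 \cdot 1 = 3$)
$\left(\frac{4}{0 + 4} U\right)^{2} = \left(\frac{4}{0 + 4} \cdot 3\right)^{2} = \left(\frac{4}{4} \cdot 3\right)^{2} = \left(4 \cdot \frac{1}{4} \cdot 3\right)^{2} = \left(1 \cdot 3\right)^{2} = 3^{2} = 9$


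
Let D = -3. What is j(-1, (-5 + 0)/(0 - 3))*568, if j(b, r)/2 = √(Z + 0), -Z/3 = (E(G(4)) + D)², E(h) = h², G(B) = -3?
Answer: 6816*I*√3 ≈ 11806.0*I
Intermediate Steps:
Z = -108 (Z = -3*((-3)² - 3)² = -3*(9 - 3)² = -3*6² = -3*36 = -108)
j(b, r) = 12*I*√3 (j(b, r) = 2*√(-108 + 0) = 2*√(-108) = 2*(6*I*√3) = 12*I*√3)
j(-1, (-5 + 0)/(0 - 3))*568 = (12*I*√3)*568 = 6816*I*√3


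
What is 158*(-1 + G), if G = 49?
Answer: 7584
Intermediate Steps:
158*(-1 + G) = 158*(-1 + 49) = 158*48 = 7584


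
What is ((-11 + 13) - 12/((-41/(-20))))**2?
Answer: 24964/1681 ≈ 14.851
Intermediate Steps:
((-11 + 13) - 12/((-41/(-20))))**2 = (2 - 12/((-41*(-1/20))))**2 = (2 - 12/41/20)**2 = (2 - 12*20/41)**2 = (2 - 240/41)**2 = (-158/41)**2 = 24964/1681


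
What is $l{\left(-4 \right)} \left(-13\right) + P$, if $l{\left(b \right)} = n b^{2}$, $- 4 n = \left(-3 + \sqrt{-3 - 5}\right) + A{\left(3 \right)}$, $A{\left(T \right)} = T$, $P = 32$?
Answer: $32 + 104 i \sqrt{2} \approx 32.0 + 147.08 i$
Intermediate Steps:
$n = - \frac{i \sqrt{2}}{2}$ ($n = - \frac{\left(-3 + \sqrt{-3 - 5}\right) + 3}{4} = - \frac{\left(-3 + \sqrt{-8}\right) + 3}{4} = - \frac{\left(-3 + 2 i \sqrt{2}\right) + 3}{4} = - \frac{2 i \sqrt{2}}{4} = - \frac{i \sqrt{2}}{2} \approx - 0.70711 i$)
$l{\left(b \right)} = - \frac{i \sqrt{2} b^{2}}{2}$ ($l{\left(b \right)} = - \frac{i \sqrt{2}}{2} b^{2} = - \frac{i \sqrt{2} b^{2}}{2}$)
$l{\left(-4 \right)} \left(-13\right) + P = - \frac{i \sqrt{2} \left(-4\right)^{2}}{2} \left(-13\right) + 32 = \left(- \frac{1}{2}\right) i \sqrt{2} \cdot 16 \left(-13\right) + 32 = - 8 i \sqrt{2} \left(-13\right) + 32 = 104 i \sqrt{2} + 32 = 32 + 104 i \sqrt{2}$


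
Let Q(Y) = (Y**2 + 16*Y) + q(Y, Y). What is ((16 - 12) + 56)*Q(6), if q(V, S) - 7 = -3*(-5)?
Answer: 9240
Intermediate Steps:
q(V, S) = 22 (q(V, S) = 7 - 3*(-5) = 7 + 15 = 22)
Q(Y) = 22 + Y**2 + 16*Y (Q(Y) = (Y**2 + 16*Y) + 22 = 22 + Y**2 + 16*Y)
((16 - 12) + 56)*Q(6) = ((16 - 12) + 56)*(22 + 6**2 + 16*6) = (4 + 56)*(22 + 36 + 96) = 60*154 = 9240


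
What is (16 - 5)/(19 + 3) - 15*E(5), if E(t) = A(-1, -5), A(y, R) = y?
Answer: 31/2 ≈ 15.500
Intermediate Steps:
E(t) = -1
(16 - 5)/(19 + 3) - 15*E(5) = (16 - 5)/(19 + 3) - 15*(-1) = 11/22 + 15 = 11*(1/22) + 15 = ½ + 15 = 31/2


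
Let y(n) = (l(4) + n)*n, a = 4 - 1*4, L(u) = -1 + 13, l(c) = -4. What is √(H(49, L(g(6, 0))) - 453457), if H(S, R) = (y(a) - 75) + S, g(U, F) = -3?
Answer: 3*I*√50387 ≈ 673.41*I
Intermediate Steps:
L(u) = 12
a = 0 (a = 4 - 4 = 0)
y(n) = n*(-4 + n) (y(n) = (-4 + n)*n = n*(-4 + n))
H(S, R) = -75 + S (H(S, R) = (0*(-4 + 0) - 75) + S = (0*(-4) - 75) + S = (0 - 75) + S = -75 + S)
√(H(49, L(g(6, 0))) - 453457) = √((-75 + 49) - 453457) = √(-26 - 453457) = √(-453483) = 3*I*√50387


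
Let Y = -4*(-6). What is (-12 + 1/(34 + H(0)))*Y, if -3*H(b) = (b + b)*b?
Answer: -4884/17 ≈ -287.29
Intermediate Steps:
H(b) = -2*b**2/3 (H(b) = -(b + b)*b/3 = -2*b*b/3 = -2*b**2/3)
Y = 24
(-12 + 1/(34 + H(0)))*Y = (-12 + 1/(34 - 2/3*0**2))*24 = (-12 + 1/(34 - 2/3*0))*24 = (-12 + 1/(34 + 0))*24 = (-12 + 1/34)*24 = -407/34*24 = -4884/17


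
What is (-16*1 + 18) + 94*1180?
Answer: 110922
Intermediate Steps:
(-16*1 + 18) + 94*1180 = (-16 + 18) + 110920 = 2 + 110920 = 110922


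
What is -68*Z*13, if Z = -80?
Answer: 70720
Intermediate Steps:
-68*Z*13 = -68*(-80)*13 = 5440*13 = 70720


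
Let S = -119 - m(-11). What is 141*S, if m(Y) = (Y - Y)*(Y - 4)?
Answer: -16779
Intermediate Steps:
m(Y) = 0 (m(Y) = 0*(-4 + Y) = 0)
S = -119 (S = -119 - 1*0 = -119 + 0 = -119)
141*S = 141*(-119) = -16779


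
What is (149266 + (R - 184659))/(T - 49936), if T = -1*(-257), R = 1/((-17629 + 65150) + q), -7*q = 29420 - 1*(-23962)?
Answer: 1412003734/1981943705 ≈ 0.71243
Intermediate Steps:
q = -7626 (q = -(29420 - 1*(-23962))/7 = -(29420 + 23962)/7 = -⅐*53382 = -7626)
R = 1/39895 (R = 1/((-17629 + 65150) - 7626) = 1/(47521 - 7626) = 1/39895 ≈ 2.5066e-5)
T = 257
(149266 + (R - 184659))/(T - 49936) = (149266 + (1/39895 - 184659))/(257 - 49936) = (149266 - 7366970804/39895)/(-49679) = -1412003734/39895*(-1/49679) = 1412003734/1981943705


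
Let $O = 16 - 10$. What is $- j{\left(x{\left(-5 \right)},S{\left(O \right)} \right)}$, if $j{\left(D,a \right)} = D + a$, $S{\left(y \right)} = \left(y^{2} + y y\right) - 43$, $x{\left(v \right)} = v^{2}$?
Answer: $-54$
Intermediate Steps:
$O = 6$
$S{\left(y \right)} = -43 + 2 y^{2}$ ($S{\left(y \right)} = \left(y^{2} + y^{2}\right) - 43 = 2 y^{2} - 43 = -43 + 2 y^{2}$)
$- j{\left(x{\left(-5 \right)},S{\left(O \right)} \right)} = - (\left(-5\right)^{2} - \left(43 - 2 \cdot 6^{2}\right)) = - (25 + \left(-43 + 2 \cdot 36\right)) = - (25 + \left(-43 + 72\right)) = - (25 + 29) = \left(-1\right) 54 = -54$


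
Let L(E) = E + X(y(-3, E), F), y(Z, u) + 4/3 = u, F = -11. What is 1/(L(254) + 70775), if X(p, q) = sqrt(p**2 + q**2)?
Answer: 639261/45405493916 - 3*sqrt(575653)/45405493916 ≈ 1.4029e-5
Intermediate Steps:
y(Z, u) = -4/3 + u
L(E) = E + sqrt(121 + (-4/3 + E)**2) (L(E) = E + sqrt((-4/3 + E)**2 + (-11)**2) = E + sqrt((-4/3 + E)**2 + 121) = E + sqrt(121 + (-4/3 + E)**2))
1/(L(254) + 70775) = 1/((254 + sqrt(1089 + (-4 + 3*254)**2)/3) + 70775) = 1/((254 + sqrt(1089 + (-4 + 762)**2)/3) + 70775) = 1/((254 + sqrt(1089 + 758**2)/3) + 70775) = 1/((254 + sqrt(1089 + 574564)/3) + 70775) = 1/((254 + sqrt(575653)/3) + 70775) = 1/(71029 + sqrt(575653)/3)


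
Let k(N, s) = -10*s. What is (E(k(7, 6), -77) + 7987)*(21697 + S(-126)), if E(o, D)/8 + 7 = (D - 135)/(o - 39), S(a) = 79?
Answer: 17134772240/99 ≈ 1.7308e+8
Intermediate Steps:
E(o, D) = -56 + 8*(-135 + D)/(-39 + o) (E(o, D) = -56 + 8*((D - 135)/(o - 39)) = -56 + 8*((-135 + D)/(-39 + o)) = -56 + 8*(-135 + D)/(-39 + o))
(E(k(7, 6), -77) + 7987)*(21697 + S(-126)) = (8*(138 - 77 - (-70)*6)/(-39 - 10*6) + 7987)*(21697 + 79) = (8*(138 - 77 - 7*(-60))/(-39 - 60) + 7987)*21776 = (8*(138 - 77 + 420)/(-99) + 7987)*21776 = (8*(-1/99)*481 + 7987)*21776 = (-3848/99 + 7987)*21776 = (786865/99)*21776 = 17134772240/99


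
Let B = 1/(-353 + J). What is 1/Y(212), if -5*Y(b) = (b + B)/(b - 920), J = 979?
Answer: 2216040/132713 ≈ 16.698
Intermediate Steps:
B = 1/626 (B = 1/(-353 + 979) = 1/626 ≈ 0.0015974)
Y(b) = -(1/626 + b)/(5*(-920 + b)) (Y(b) = -(b + 1/626)/(5*(b - 920)) = -(1/626 + b)/(5*(-920 + b)))
1/Y(212) = 1/((-1 - 626*212)/(3130*(-920 + 212))) = 1/((1/3130)*(-1 - 132712)/(-708)) = 1/((1/3130)*(-1/708)*(-132713)) = 1/(132713/2216040) = 2216040/132713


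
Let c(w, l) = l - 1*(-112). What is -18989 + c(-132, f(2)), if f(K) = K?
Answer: -18875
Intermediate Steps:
c(w, l) = 112 + l (c(w, l) = l + 112 = 112 + l)
-18989 + c(-132, f(2)) = -18989 + (112 + 2) = -18989 + 114 = -18875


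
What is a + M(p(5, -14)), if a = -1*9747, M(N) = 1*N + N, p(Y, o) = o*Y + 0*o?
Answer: -9887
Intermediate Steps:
p(Y, o) = Y*o (p(Y, o) = Y*o + 0 = Y*o)
M(N) = 2*N (M(N) = N + N = 2*N)
a = -9747
a + M(p(5, -14)) = -9747 + 2*(5*(-14)) = -9747 + 2*(-70) = -9747 - 140 = -9887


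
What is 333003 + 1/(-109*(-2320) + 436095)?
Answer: 229430741926/688975 ≈ 3.3300e+5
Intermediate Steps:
333003 + 1/(-109*(-2320) + 436095) = 333003 + 1/(252880 + 436095) = 333003 + 1/688975 = 229430741926/688975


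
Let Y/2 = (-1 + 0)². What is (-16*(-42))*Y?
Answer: 1344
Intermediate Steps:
Y = 2 (Y = 2*(-1 + 0)² = 2*(-1)² = 2*1 = 2)
(-16*(-42))*Y = -16*(-42)*2 = 672*2 = 1344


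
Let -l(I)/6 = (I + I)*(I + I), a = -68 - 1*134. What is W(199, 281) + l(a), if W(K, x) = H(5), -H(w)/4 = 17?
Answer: -979364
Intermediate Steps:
a = -202 (a = -68 - 134 = -202)
l(I) = -24*I² (l(I) = -6*(I + I)*(I + I) = -6*2*I*2*I = -24*I²)
H(w) = -68 (H(w) = -4*17 = -68)
W(K, x) = -68
W(199, 281) + l(a) = -68 - 24*(-202)² = -68 - 24*40804 = -68 - 979296 = -979364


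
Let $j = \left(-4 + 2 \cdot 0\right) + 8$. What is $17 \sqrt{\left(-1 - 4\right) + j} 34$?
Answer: $578 i \approx 578.0 i$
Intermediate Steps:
$j = 4$ ($j = \left(-4 + 0\right) + 8 = -4 + 8 = 4$)
$17 \sqrt{\left(-1 - 4\right) + j} 34 = 17 \sqrt{\left(-1 - 4\right) + 4} \cdot 34 = 17 \sqrt{-5 + 4} \cdot 34 = 17 \sqrt{-1} \cdot 34 = 17 i 34 = 578 i$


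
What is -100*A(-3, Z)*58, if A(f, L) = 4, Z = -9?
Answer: -23200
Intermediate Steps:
-100*A(-3, Z)*58 = -100*4*58 = -400*58 = -23200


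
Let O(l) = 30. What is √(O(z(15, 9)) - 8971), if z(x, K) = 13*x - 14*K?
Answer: I*√8941 ≈ 94.557*I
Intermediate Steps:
z(x, K) = -14*K + 13*x
√(O(z(15, 9)) - 8971) = √(30 - 8971) = √(-8941) = I*√8941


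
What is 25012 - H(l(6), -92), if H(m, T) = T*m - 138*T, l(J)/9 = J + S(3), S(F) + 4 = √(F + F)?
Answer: 13972 + 828*√6 ≈ 16000.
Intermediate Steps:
S(F) = -4 + √2*√F (S(F) = -4 + √(F + F) = -4 + √(2*F) = -4 + √2*√F)
l(J) = -36 + 9*J + 9*√6 (l(J) = 9*(J + (-4 + √2*√3)) = 9*(J + (-4 + √6)) = 9*(-4 + J + √6) = -36 + 9*J + 9*√6)
H(m, T) = -138*T + T*m
25012 - H(l(6), -92) = 25012 - (-92)*(-138 + (-36 + 9*6 + 9*√6)) = 25012 - (-92)*(-138 + (-36 + 54 + 9*√6)) = 25012 - (-92)*(-138 + (18 + 9*√6)) = 25012 - (-92)*(-120 + 9*√6) = 25012 - (11040 - 828*√6) = 25012 + (-11040 + 828*√6) = 13972 + 828*√6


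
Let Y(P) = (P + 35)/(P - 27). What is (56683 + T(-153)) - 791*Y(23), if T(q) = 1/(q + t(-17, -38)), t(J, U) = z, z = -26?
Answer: 24398593/358 ≈ 68153.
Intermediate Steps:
t(J, U) = -26
Y(P) = (35 + P)/(-27 + P)
T(q) = 1/(-26 + q) (T(q) = 1/(q - 26) = 1/(-26 + q))
(56683 + T(-153)) - 791*Y(23) = (56683 + 1/(-26 - 153)) - 791*(35 + 23)/(-27 + 23) = (56683 + 1/(-179)) - 791*58/(-4) = (56683 - 1/179) - (-791)*58/4 = 10146256/179 - 791*(-29/2) = 10146256/179 + 22939/2 = 24398593/358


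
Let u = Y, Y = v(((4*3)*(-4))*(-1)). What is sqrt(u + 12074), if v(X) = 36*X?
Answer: sqrt(13802) ≈ 117.48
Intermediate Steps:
Y = 1728 (Y = 36*(((4*3)*(-4))*(-1)) = 36*((12*(-4))*(-1)) = 36*(-48*(-1)) = 36*48 = 1728)
u = 1728
sqrt(u + 12074) = sqrt(1728 + 12074) = sqrt(13802)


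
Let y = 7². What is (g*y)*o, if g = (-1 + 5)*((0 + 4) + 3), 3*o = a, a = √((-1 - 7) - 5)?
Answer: 1372*I*√13/3 ≈ 1648.9*I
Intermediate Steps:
y = 49
a = I*√13 (a = √(-8 - 5) = √(-13) = I*√13 ≈ 3.6056*I)
o = I*√13/3 (o = (I*√13)/3 = I*√13/3 ≈ 1.2019*I)
g = 28 (g = 4*(4 + 3) = 4*7 = 28)
(g*y)*o = (28*49)*(I*√13/3) = 1372*(I*√13/3) = 1372*I*√13/3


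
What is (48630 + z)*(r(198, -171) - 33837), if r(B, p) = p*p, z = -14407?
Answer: -157288908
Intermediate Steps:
r(B, p) = p**2
(48630 + z)*(r(198, -171) - 33837) = (48630 - 14407)*((-171)**2 - 33837) = 34223*(29241 - 33837) = 34223*(-4596) = -157288908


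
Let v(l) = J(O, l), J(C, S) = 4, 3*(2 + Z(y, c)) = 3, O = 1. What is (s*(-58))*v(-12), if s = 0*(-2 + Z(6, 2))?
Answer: 0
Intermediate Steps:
Z(y, c) = -1 (Z(y, c) = -2 + (⅓)*3 = -2 + 1 = -1)
s = 0 (s = 0*(-2 - 1) = 0*(-3) = 0)
v(l) = 4
(s*(-58))*v(-12) = (0*(-58))*4 = 0*4 = 0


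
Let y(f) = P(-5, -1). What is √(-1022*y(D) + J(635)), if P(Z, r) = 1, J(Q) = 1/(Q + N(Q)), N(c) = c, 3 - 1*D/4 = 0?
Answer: I*√1648382530/1270 ≈ 31.969*I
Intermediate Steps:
D = 12 (D = 12 - 4*0 = 12 + 0 = 12)
J(Q) = 1/(2*Q) (J(Q) = 1/(Q + Q) = 1/(2*Q))
y(f) = 1
√(-1022*y(D) + J(635)) = √(-1022*1 + (½)/635) = √(-1022 + (½)*(1/635)) = √(-1022 + 1/1270) = √(-1297939/1270) = I*√1648382530/1270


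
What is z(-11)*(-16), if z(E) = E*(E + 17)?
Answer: 1056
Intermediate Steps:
z(E) = E*(17 + E)
z(-11)*(-16) = -11*(17 - 11)*(-16) = -11*6*(-16) = -66*(-16) = 1056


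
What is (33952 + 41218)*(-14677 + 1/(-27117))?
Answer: -29917375105700/27117 ≈ -1.1033e+9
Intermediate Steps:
(33952 + 41218)*(-14677 + 1/(-27117)) = 75170*(-14677 - 1/27117) = 75170*(-397996210/27117) = -29917375105700/27117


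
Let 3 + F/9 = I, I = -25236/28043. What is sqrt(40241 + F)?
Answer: sqrt(31618316429354)/28043 ≈ 200.51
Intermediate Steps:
I = -25236/28043 (I = -25236*1/28043 = -25236/28043 ≈ -0.89990)
F = -984285/28043 (F = -27 + 9*(-25236/28043) = -27 - 227124/28043 = -984285/28043 ≈ -35.099)
sqrt(40241 + F) = sqrt(40241 - 984285/28043) = sqrt(1127494078/28043) = sqrt(31618316429354)/28043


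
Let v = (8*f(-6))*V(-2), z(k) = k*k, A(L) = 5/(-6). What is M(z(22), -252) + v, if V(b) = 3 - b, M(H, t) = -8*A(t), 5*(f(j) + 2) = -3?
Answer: -292/3 ≈ -97.333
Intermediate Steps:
A(L) = -⅚ (A(L) = 5*(-⅙) = -⅚)
f(j) = -13/5 (f(j) = -2 + (⅕)*(-3) = -2 - ⅗ = -13/5)
z(k) = k²
M(H, t) = 20/3 (M(H, t) = -8*(-⅚) = 20/3)
v = -104 (v = (8*(-13/5))*(3 - 1*(-2)) = -104*(3 + 2)/5 = -104/5*5 = -104)
M(z(22), -252) + v = 20/3 - 104 = -292/3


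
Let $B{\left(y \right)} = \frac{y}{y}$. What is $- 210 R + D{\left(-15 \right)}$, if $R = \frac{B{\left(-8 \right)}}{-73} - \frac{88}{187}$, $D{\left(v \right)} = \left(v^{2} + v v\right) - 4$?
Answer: $\frac{679696}{1241} \approx 547.7$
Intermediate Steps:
$D{\left(v \right)} = -4 + 2 v^{2}$ ($D{\left(v \right)} = \left(v^{2} + v^{2}\right) - 4 = 2 v^{2} - 4 = -4 + 2 v^{2}$)
$B{\left(y \right)} = 1$
$R = - \frac{601}{1241}$ ($R = 1 \frac{1}{-73} - \frac{88}{187} = 1 \left(- \frac{1}{73}\right) - \frac{8}{17} = - \frac{1}{73} - \frac{8}{17} = - \frac{601}{1241} \approx -0.48429$)
$- 210 R + D{\left(-15 \right)} = \left(-210\right) \left(- \frac{601}{1241}\right) - \left(4 - 2 \left(-15\right)^{2}\right) = \frac{126210}{1241} + \left(-4 + 2 \cdot 225\right) = \frac{126210}{1241} + \left(-4 + 450\right) = \frac{126210}{1241} + 446 = \frac{679696}{1241}$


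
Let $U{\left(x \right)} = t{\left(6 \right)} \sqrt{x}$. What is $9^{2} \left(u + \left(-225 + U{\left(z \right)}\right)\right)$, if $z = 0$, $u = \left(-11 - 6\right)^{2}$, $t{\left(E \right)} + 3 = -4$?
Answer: $5184$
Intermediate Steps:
$t{\left(E \right)} = -7$ ($t{\left(E \right)} = -3 - 4 = -7$)
$u = 289$ ($u = \left(-17\right)^{2} = 289$)
$U{\left(x \right)} = - 7 \sqrt{x}$
$9^{2} \left(u + \left(-225 + U{\left(z \right)}\right)\right) = 9^{2} \left(289 - \left(225 + 7 \sqrt{0}\right)\right) = 81 \left(289 - 225\right) = 81 \cdot 64 = 5184$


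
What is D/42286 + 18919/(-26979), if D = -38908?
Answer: -924853883/570416997 ≈ -1.6214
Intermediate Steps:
D/42286 + 18919/(-26979) = -38908/42286 + 18919/(-26979) = -38908*1/42286 + 18919*(-1/26979) = -19454/21143 - 18919/26979 = -924853883/570416997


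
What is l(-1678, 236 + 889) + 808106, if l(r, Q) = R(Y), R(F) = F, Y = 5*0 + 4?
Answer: 808110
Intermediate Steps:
Y = 4 (Y = 0 + 4 = 4)
l(r, Q) = 4
l(-1678, 236 + 889) + 808106 = 4 + 808106 = 808110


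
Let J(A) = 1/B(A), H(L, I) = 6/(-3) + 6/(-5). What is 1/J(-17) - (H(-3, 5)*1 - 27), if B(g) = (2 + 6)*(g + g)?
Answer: -1209/5 ≈ -241.80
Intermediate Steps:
H(L, I) = -16/5 (H(L, I) = 6*(-⅓) + 6*(-⅕) = -2 - 6/5 = -16/5)
B(g) = 16*g (B(g) = 8*(2*g) = 16*g)
J(A) = 1/(16*A)
1/J(-17) - (H(-3, 5)*1 - 27) = 1/((1/16)/(-17)) - (-16/5*1 - 27) = 1/((1/16)*(-1/17)) - (-16/5 - 27) = 1/(-1/272) - 1*(-151/5) = -272 + 151/5 = -1209/5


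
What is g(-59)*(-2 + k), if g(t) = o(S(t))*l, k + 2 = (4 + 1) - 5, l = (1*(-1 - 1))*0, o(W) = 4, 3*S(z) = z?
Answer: 0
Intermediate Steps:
S(z) = z/3
l = 0 (l = (1*(-2))*0 = -2*0 = 0)
k = -2 (k = -2 + ((4 + 1) - 5) = -2 + (5 - 5) = -2 + 0 = -2)
g(t) = 0 (g(t) = 4*0 = 0)
g(-59)*(-2 + k) = 0*(-2 - 2) = 0*(-4) = 0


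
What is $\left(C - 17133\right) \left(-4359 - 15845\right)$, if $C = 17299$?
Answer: $-3353864$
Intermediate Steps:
$\left(C - 17133\right) \left(-4359 - 15845\right) = \left(17299 - 17133\right) \left(-4359 - 15845\right) = 166 \left(-20204\right) = -3353864$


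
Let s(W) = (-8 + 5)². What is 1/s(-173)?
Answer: ⅑ ≈ 0.11111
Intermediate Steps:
s(W) = 9 (s(W) = (-3)² = 9)
1/s(-173) = 1/9 = ⅑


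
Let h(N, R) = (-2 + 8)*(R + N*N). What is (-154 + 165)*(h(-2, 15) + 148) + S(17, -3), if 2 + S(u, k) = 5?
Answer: 2885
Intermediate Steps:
S(u, k) = 3 (S(u, k) = -2 + 5 = 3)
h(N, R) = 6*R + 6*N² (h(N, R) = 6*(R + N²) = 6*R + 6*N²)
(-154 + 165)*(h(-2, 15) + 148) + S(17, -3) = (-154 + 165)*((6*15 + 6*(-2)²) + 148) + 3 = 11*((90 + 6*4) + 148) + 3 = 11*((90 + 24) + 148) + 3 = 11*(114 + 148) + 3 = 11*262 + 3 = 2882 + 3 = 2885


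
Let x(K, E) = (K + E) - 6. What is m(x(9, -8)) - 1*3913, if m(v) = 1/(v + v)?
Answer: -39131/10 ≈ -3913.1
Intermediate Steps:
x(K, E) = -6 + E + K (x(K, E) = (E + K) - 6 = -6 + E + K)
m(v) = 1/(2*v)
m(x(9, -8)) - 1*3913 = 1/(2*(-6 - 8 + 9)) - 1*3913 = (1/2)/(-5) - 3913 = (1/2)*(-1/5) - 3913 = -1/10 - 3913 = -39131/10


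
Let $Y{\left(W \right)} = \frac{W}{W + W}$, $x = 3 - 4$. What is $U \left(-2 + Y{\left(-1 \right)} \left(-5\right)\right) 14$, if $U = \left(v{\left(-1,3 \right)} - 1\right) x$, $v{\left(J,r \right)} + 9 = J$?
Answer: $-693$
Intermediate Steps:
$x = -1$ ($x = 3 - 4 = -1$)
$Y{\left(W \right)} = \frac{1}{2}$ ($Y{\left(W \right)} = \frac{W}{2 W} = W \frac{1}{2 W} = \frac{1}{2}$)
$v{\left(J,r \right)} = -9 + J$
$U = 11$ ($U = \left(\left(-9 - 1\right) - 1\right) \left(-1\right) = \left(-10 - 1\right) \left(-1\right) = \left(-11\right) \left(-1\right) = 11$)
$U \left(-2 + Y{\left(-1 \right)} \left(-5\right)\right) 14 = 11 \left(-2 + \frac{1}{2} \left(-5\right)\right) 14 = 11 \left(-2 - \frac{5}{2}\right) 14 = 11 \left(- \frac{9}{2}\right) 14 = \left(- \frac{99}{2}\right) 14 = -693$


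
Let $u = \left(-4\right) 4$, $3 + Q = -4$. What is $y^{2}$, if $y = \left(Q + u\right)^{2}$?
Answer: $279841$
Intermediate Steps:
$Q = -7$ ($Q = -3 - 4 = -7$)
$u = -16$
$y = 529$ ($y = \left(-7 - 16\right)^{2} = \left(-23\right)^{2} = 529$)
$y^{2} = 529^{2} = 279841$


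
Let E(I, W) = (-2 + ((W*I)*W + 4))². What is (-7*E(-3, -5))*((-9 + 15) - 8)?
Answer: 74606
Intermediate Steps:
E(I, W) = (2 + I*W²)² (E(I, W) = (-2 + ((I*W)*W + 4))² = (-2 + (I*W² + 4))² = (-2 + (4 + I*W²))² = (2 + I*W²)²)
(-7*E(-3, -5))*((-9 + 15) - 8) = (-7*(2 - 3*(-5)²)²)*((-9 + 15) - 8) = (-7*(2 - 3*25)²)*(6 - 8) = -7*(2 - 75)²*(-2) = -7*(-73)²*(-2) = -7*5329*(-2) = -37303*(-2) = 74606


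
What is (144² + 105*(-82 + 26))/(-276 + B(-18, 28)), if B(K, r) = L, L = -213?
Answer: -4952/163 ≈ -30.380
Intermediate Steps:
B(K, r) = -213
(144² + 105*(-82 + 26))/(-276 + B(-18, 28)) = (144² + 105*(-82 + 26))/(-276 - 213) = (20736 + 105*(-56))/(-489) = (20736 - 5880)*(-1/489) = 14856*(-1/489) = -4952/163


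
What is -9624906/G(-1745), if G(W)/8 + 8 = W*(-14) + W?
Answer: -1604151/30236 ≈ -53.054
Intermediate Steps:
G(W) = -64 - 104*W (G(W) = -64 + 8*(W*(-14) + W) = -64 + 8*(-14*W + W) = -64 + 8*(-13*W) = -64 - 104*W)
-9624906/G(-1745) = -9624906/(-64 - 104*(-1745)) = -9624906/(-64 + 181480) = -9624906/181416 = -9624906*1/181416 = -1604151/30236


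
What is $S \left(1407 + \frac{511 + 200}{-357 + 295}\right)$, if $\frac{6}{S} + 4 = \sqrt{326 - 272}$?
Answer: $\frac{519138}{589} + \frac{778707 \sqrt{6}}{1178} \approx 2500.6$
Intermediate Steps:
$S = \frac{6}{-4 + 3 \sqrt{6}}$ ($S = \frac{6}{-4 + \sqrt{326 - 272}} = \frac{6}{-4 + \sqrt{54}} = \frac{6}{-4 + 3 \sqrt{6}} \approx 1.7919$)
$S \left(1407 + \frac{511 + 200}{-357 + 295}\right) = \left(\frac{12}{19} + \frac{9 \sqrt{6}}{19}\right) \left(1407 + \frac{511 + 200}{-357 + 295}\right) = \left(\frac{12}{19} + \frac{9 \sqrt{6}}{19}\right) \left(1407 + \frac{711}{-62}\right) = \left(\frac{12}{19} + \frac{9 \sqrt{6}}{19}\right) \left(1407 + 711 \left(- \frac{1}{62}\right)\right) = \left(\frac{12}{19} + \frac{9 \sqrt{6}}{19}\right) \left(1407 - \frac{711}{62}\right) = \left(\frac{12}{19} + \frac{9 \sqrt{6}}{19}\right) \frac{86523}{62} = \frac{519138}{589} + \frac{778707 \sqrt{6}}{1178}$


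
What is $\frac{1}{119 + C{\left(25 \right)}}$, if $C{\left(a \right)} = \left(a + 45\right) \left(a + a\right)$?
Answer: $\frac{1}{3619} \approx 0.00027632$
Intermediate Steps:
$C{\left(a \right)} = 2 a \left(45 + a\right)$ ($C{\left(a \right)} = \left(45 + a\right) 2 a = 2 a \left(45 + a\right)$)
$\frac{1}{119 + C{\left(25 \right)}} = \frac{1}{119 + 2 \cdot 25 \left(45 + 25\right)} = \frac{1}{119 + 2 \cdot 25 \cdot 70} = \frac{1}{119 + 3500} = \frac{1}{3619}$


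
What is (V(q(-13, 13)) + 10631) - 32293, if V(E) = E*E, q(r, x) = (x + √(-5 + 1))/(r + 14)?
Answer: -21497 + 52*I ≈ -21497.0 + 52.0*I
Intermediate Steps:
q(r, x) = (x + 2*I)/(14 + r) (q(r, x) = (x + √(-4))/(14 + r) = (x + 2*I)/(14 + r))
V(E) = E²
(V(q(-13, 13)) + 10631) - 32293 = (((13 + 2*I)/(14 - 13))² + 10631) - 32293 = (((13 + 2*I)/1)² + 10631) - 32293 = ((1*(13 + 2*I))² + 10631) - 32293 = ((13 + 2*I)² + 10631) - 32293 = (10631 + (13 + 2*I)²) - 32293 = -21662 + (13 + 2*I)²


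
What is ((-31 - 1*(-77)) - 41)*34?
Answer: 170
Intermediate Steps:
((-31 - 1*(-77)) - 41)*34 = ((-31 + 77) - 41)*34 = (46 - 41)*34 = 5*34 = 170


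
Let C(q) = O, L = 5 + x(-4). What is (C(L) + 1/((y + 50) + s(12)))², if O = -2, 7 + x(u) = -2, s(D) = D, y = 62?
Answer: 61009/15376 ≈ 3.9678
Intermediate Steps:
x(u) = -9 (x(u) = -7 - 2 = -9)
L = -4 (L = 5 - 9 = -4)
C(q) = -2
(C(L) + 1/((y + 50) + s(12)))² = (-2 + 1/((62 + 50) + 12))² = (-2 + 1/(112 + 12))² = (-2 + 1/124)² = (-247/124)² = 61009/15376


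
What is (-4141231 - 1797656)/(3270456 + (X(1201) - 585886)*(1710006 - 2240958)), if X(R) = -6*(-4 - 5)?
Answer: -1979629/103683980840 ≈ -1.9093e-5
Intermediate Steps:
X(R) = 54 (X(R) = -6*(-9) = 54)
(-4141231 - 1797656)/(3270456 + (X(1201) - 585886)*(1710006 - 2240958)) = (-4141231 - 1797656)/(3270456 + (54 - 585886)*(1710006 - 2240958)) = -5938887/(3270456 - 585832*(-530952)) = -5938887/(3270456 + 311048672064) = -5938887/311051942520 = -5938887*1/311051942520 = -1979629/103683980840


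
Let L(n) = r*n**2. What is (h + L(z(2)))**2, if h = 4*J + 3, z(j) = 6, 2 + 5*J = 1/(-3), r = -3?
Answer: 2569609/225 ≈ 11420.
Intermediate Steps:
J = -7/15 (J = -2/5 + (1/5)/(-3) = -2/5 + (1/5)*(-1/3) = -2/5 - 1/15 = -7/15 ≈ -0.46667)
L(n) = -3*n**2
h = 17/15 (h = 4*(-7/15) + 3 = -28/15 + 3 = 17/15 ≈ 1.1333)
(h + L(z(2)))**2 = (17/15 - 3*6**2)**2 = (17/15 - 3*36)**2 = (17/15 - 108)**2 = (-1603/15)**2 = 2569609/225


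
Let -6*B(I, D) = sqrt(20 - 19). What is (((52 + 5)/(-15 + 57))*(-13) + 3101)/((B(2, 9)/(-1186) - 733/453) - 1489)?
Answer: -23191816086/11211849943 ≈ -2.0685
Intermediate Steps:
B(I, D) = -1/6 (B(I, D) = -sqrt(20 - 19)/6 = -sqrt(1)/6 = -1/6*1 = -1/6)
(((52 + 5)/(-15 + 57))*(-13) + 3101)/((B(2, 9)/(-1186) - 733/453) - 1489) = (((52 + 5)/(-15 + 57))*(-13) + 3101)/((-1/6/(-1186) - 733/453) - 1489) = ((57/42)*(-13) + 3101)/((-1/6*(-1/1186) - 733*1/453) - 1489) = ((57*(1/42))*(-13) + 3101)/((1/7116 - 733/453) - 1489) = ((19/14)*(-13) + 3101)/(-1738525/1074516 - 1489) = (-247/14 + 3101)/(-1601692849/1074516) = (43167/14)*(-1074516/1601692849) = -23191816086/11211849943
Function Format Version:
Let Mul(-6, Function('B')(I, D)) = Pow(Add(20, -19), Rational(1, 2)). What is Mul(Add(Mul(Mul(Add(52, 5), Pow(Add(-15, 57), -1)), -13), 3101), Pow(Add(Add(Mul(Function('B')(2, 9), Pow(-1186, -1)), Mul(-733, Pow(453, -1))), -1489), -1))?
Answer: Rational(-23191816086, 11211849943) ≈ -2.0685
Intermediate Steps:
Function('B')(I, D) = Rational(-1, 6) (Function('B')(I, D) = Mul(Rational(-1, 6), Pow(Add(20, -19), Rational(1, 2))) = Mul(Rational(-1, 6), Pow(1, Rational(1, 2))) = Mul(Rational(-1, 6), 1) = Rational(-1, 6))
Mul(Add(Mul(Mul(Add(52, 5), Pow(Add(-15, 57), -1)), -13), 3101), Pow(Add(Add(Mul(Function('B')(2, 9), Pow(-1186, -1)), Mul(-733, Pow(453, -1))), -1489), -1)) = Mul(Add(Mul(Mul(Add(52, 5), Pow(Add(-15, 57), -1)), -13), 3101), Pow(Add(Add(Mul(Rational(-1, 6), Pow(-1186, -1)), Mul(-733, Pow(453, -1))), -1489), -1)) = Mul(Add(Mul(Mul(57, Pow(42, -1)), -13), 3101), Pow(Add(Add(Mul(Rational(-1, 6), Rational(-1, 1186)), Mul(-733, Rational(1, 453))), -1489), -1)) = Mul(Add(Mul(Mul(57, Rational(1, 42)), -13), 3101), Pow(Add(Add(Rational(1, 7116), Rational(-733, 453)), -1489), -1)) = Mul(Add(Mul(Rational(19, 14), -13), 3101), Pow(Add(Rational(-1738525, 1074516), -1489), -1)) = Mul(Add(Rational(-247, 14), 3101), Pow(Rational(-1601692849, 1074516), -1)) = Mul(Rational(43167, 14), Rational(-1074516, 1601692849)) = Rational(-23191816086, 11211849943)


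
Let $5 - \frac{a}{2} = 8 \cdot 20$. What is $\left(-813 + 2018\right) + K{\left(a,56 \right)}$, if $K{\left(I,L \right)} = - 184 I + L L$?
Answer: $61381$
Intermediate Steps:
$a = -310$ ($a = 10 - 2 \cdot 8 \cdot 20 = 10 - 320 = -310$)
$K{\left(I,L \right)} = L^{2} - 184 I$ ($K{\left(I,L \right)} = - 184 I + L^{2} = L^{2} - 184 I$)
$\left(-813 + 2018\right) + K{\left(a,56 \right)} = \left(-813 + 2018\right) + \left(56^{2} - -57040\right) = 1205 + \left(3136 + 57040\right) = 1205 + 60176 = 61381$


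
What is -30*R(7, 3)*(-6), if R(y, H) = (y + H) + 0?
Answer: 1800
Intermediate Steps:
R(y, H) = H + y (R(y, H) = (H + y) + 0 = H + y)
-30*R(7, 3)*(-6) = -30*(3 + 7)*(-6) = -30*10*(-6) = -300*(-6) = 1800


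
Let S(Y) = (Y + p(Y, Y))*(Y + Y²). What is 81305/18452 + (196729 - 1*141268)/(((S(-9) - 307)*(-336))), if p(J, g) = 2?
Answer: 39419479/8551184 ≈ 4.6098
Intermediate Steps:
S(Y) = (2 + Y)*(Y + Y²) (S(Y) = (Y + 2)*(Y + Y²) = (2 + Y)*(Y + Y²))
81305/18452 + (196729 - 1*141268)/(((S(-9) - 307)*(-336))) = 81305/18452 + (196729 - 1*141268)/(((-9*(2 + (-9)² + 3*(-9)) - 307)*(-336))) = 81305*(1/18452) + (196729 - 141268)/(((-9*(2 + 81 - 27) - 307)*(-336))) = 11615/2636 + 55461/(((-9*56 - 307)*(-336))) = 11615/2636 + 55461/(((-504 - 307)*(-336))) = 11615/2636 + 55461/((-811*(-336))) = 11615/2636 + 55461/272496 = 11615/2636 + 55461*(1/272496) = 11615/2636 + 2641/12976 = 39419479/8551184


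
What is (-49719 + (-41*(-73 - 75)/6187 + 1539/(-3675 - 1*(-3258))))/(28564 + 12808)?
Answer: -21380161223/17789815198 ≈ -1.2018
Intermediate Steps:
(-49719 + (-41*(-73 - 75)/6187 + 1539/(-3675 - 1*(-3258))))/(28564 + 12808) = (-49719 + (-41*(-148)*(1/6187) + 1539/(-3675 + 3258)))/41372 = (-49719 + (6068*(1/6187) + 1539/(-417)))*(1/41372) = (-49719 + (6068/6187 + 1539*(-1/417)))*(1/41372) = (-49719 + (6068/6187 - 513/139))*(1/41372) = (-49719 - 2330479/859993)*(1/41372) = -42760322446/859993*1/41372 = -21380161223/17789815198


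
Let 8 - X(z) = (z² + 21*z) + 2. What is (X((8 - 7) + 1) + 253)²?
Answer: 45369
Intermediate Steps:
X(z) = 6 - z² - 21*z (X(z) = 8 - ((z² + 21*z) + 2) = 8 - (2 + z² + 21*z) = 8 + (-2 - z² - 21*z) = 6 - z² - 21*z)
(X((8 - 7) + 1) + 253)² = ((6 - ((8 - 7) + 1)² - 21*((8 - 7) + 1)) + 253)² = ((6 - (1 + 1)² - 21*(1 + 1)) + 253)² = ((6 - 1*2² - 21*2) + 253)² = ((6 - 1*4 - 42) + 253)² = ((6 - 4 - 42) + 253)² = (-40 + 253)² = 213² = 45369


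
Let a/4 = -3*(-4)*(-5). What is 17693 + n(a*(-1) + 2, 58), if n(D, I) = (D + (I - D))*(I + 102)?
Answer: 26973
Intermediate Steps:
a = -240 (a = 4*(-3*(-4)*(-5)) = 4*(12*(-5)) = 4*(-60) = -240)
n(D, I) = I*(102 + I)
17693 + n(a*(-1) + 2, 58) = 17693 + 58*(102 + 58) = 17693 + 58*160 = 17693 + 9280 = 26973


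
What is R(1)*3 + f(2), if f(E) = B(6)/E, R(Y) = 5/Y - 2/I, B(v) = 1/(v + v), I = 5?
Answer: 1661/120 ≈ 13.842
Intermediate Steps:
B(v) = 1/(2*v)
R(Y) = -2/5 + 5/Y (R(Y) = 5/Y - 2/5 = -2/5 + 5/Y)
f(E) = 1/(12*E) (f(E) = ((1/2)/6)/E = ((1/2)*(1/6))/E = 1/(12*E))
R(1)*3 + f(2) = (-2/5 + 5/1)*3 + (1/12)/2 = (-2/5 + 5*1)*3 + (1/12)*(1/2) = (-2/5 + 5)*3 + 1/24 = (23/5)*3 + 1/24 = 69/5 + 1/24 = 1661/120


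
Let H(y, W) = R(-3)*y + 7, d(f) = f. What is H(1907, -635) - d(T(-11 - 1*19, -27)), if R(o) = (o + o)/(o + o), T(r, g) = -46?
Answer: 1960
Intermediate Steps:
R(o) = 1 (R(o) = (2*o)/((2*o)) = (2*o)*(1/(2*o)) = 1)
H(y, W) = 7 + y (H(y, W) = 1*y + 7 = y + 7 = 7 + y)
H(1907, -635) - d(T(-11 - 1*19, -27)) = (7 + 1907) - 1*(-46) = 1914 + 46 = 1960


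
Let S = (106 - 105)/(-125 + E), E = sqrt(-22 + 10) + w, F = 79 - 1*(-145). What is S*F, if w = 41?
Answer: -1568/589 - 112*I*sqrt(3)/1767 ≈ -2.6621 - 0.10978*I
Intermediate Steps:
F = 224 (F = 79 + 145 = 224)
E = 41 + 2*I*sqrt(3) (E = sqrt(-22 + 10) + 41 = sqrt(-12) + 41 = 2*I*sqrt(3) + 41 = 41 + 2*I*sqrt(3) ≈ 41.0 + 3.4641*I)
S = 1/(-84 + 2*I*sqrt(3)) (S = (106 - 105)/(-125 + (41 + 2*I*sqrt(3))) = 1/(-84 + 2*I*sqrt(3)) ≈ -0.011885 - 0.00049011*I)
S*F = (-7/589 - I*sqrt(3)/3534)*224 = -1568/589 - 112*I*sqrt(3)/1767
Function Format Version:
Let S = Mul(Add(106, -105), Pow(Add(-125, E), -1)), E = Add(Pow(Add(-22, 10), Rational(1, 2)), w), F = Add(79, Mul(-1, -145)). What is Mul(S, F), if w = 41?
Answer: Add(Rational(-1568, 589), Mul(Rational(-112, 1767), I, Pow(3, Rational(1, 2)))) ≈ Add(-2.6621, Mul(-0.10978, I))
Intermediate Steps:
F = 224 (F = Add(79, 145) = 224)
E = Add(41, Mul(2, I, Pow(3, Rational(1, 2)))) (E = Add(Pow(Add(-22, 10), Rational(1, 2)), 41) = Add(Pow(-12, Rational(1, 2)), 41) = Add(Mul(2, I, Pow(3, Rational(1, 2))), 41) = Add(41, Mul(2, I, Pow(3, Rational(1, 2)))) ≈ Add(41.000, Mul(3.4641, I)))
S = Pow(Add(-84, Mul(2, I, Pow(3, Rational(1, 2)))), -1) (S = Mul(Add(106, -105), Pow(Add(-125, Add(41, Mul(2, I, Pow(3, Rational(1, 2))))), -1)) = Mul(1, Pow(Add(-84, Mul(2, I, Pow(3, Rational(1, 2)))), -1)) = Pow(Add(-84, Mul(2, I, Pow(3, Rational(1, 2)))), -1) ≈ Add(-0.011885, Mul(-0.00049011, I)))
Mul(S, F) = Mul(Add(Rational(-7, 589), Mul(Rational(-1, 3534), I, Pow(3, Rational(1, 2)))), 224) = Add(Rational(-1568, 589), Mul(Rational(-112, 1767), I, Pow(3, Rational(1, 2))))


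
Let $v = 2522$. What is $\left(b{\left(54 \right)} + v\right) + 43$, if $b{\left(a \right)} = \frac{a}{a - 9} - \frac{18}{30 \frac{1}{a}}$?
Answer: $\frac{12669}{5} \approx 2533.8$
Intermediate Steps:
$b{\left(a \right)} = - \frac{3 a}{5} + \frac{a}{-9 + a}$ ($b{\left(a \right)} = \frac{a}{a - 9} - 18 \frac{a}{30} = \frac{a}{-9 + a} - \frac{3 a}{5} = - \frac{3 a}{5} + \frac{a}{-9 + a}$)
$\left(b{\left(54 \right)} + v\right) + 43 = \left(\frac{1}{5} \cdot 54 \frac{1}{-9 + 54} \left(32 - 162\right) + 2522\right) + 43 = \left(\frac{1}{5} \cdot 54 \cdot \frac{1}{45} \left(32 - 162\right) + 2522\right) + 43 = \left(\frac{1}{5} \cdot 54 \cdot \frac{1}{45} \left(-130\right) + 2522\right) + 43 = \left(- \frac{156}{5} + 2522\right) + 43 = \frac{12454}{5} + 43 = \frac{12669}{5}$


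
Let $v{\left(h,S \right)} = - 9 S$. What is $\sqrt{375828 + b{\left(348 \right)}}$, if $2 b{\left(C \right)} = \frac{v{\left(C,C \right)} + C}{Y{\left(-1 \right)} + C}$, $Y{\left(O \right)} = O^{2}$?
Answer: $\frac{6 \sqrt{1271548345}}{349} \approx 613.04$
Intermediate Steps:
$b{\left(C \right)} = - \frac{4 C}{1 + C}$ ($b{\left(C \right)} = \frac{\left(- 9 C + C\right) \frac{1}{\left(-1\right)^{2} + C}}{2} = \frac{- 8 C \frac{1}{1 + C}}{2} = \frac{\left(-8\right) C \frac{1}{1 + C}}{2} = - \frac{4 C}{1 + C}$)
$\sqrt{375828 + b{\left(348 \right)}} = \sqrt{375828 - \frac{1392}{1 + 348}} = \sqrt{375828 - \frac{1392}{349}} = \sqrt{\frac{131162580}{349}} = \frac{6 \sqrt{1271548345}}{349}$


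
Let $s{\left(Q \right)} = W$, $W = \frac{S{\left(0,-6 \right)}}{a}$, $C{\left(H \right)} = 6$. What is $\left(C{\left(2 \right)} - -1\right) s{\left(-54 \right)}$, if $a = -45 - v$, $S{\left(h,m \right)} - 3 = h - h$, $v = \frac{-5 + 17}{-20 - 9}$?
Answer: $- \frac{203}{431} \approx -0.471$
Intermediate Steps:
$v = - \frac{12}{29}$ ($v = \frac{12}{-29} = 12 \left(- \frac{1}{29}\right) = - \frac{12}{29} \approx -0.41379$)
$S{\left(h,m \right)} = 3$ ($S{\left(h,m \right)} = 3 + \left(h - h\right) = 3 + 0 = 3$)
$a = - \frac{1293}{29}$ ($a = -45 - - \frac{12}{29} = -45 + \frac{12}{29} = - \frac{1293}{29} \approx -44.586$)
$W = - \frac{29}{431}$ ($W = \frac{3}{- \frac{1293}{29}} = 3 \left(- \frac{29}{1293}\right) = - \frac{29}{431} \approx -0.067285$)
$s{\left(Q \right)} = - \frac{29}{431}$
$\left(C{\left(2 \right)} - -1\right) s{\left(-54 \right)} = \left(6 - -1\right) \left(- \frac{29}{431}\right) = \left(6 + 1\right) \left(- \frac{29}{431}\right) = 7 \left(- \frac{29}{431}\right) = - \frac{203}{431}$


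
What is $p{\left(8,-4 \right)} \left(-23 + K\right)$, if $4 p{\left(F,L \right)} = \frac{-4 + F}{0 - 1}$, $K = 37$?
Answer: $-14$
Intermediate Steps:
$p{\left(F,L \right)} = 1 - \frac{F}{4}$ ($p{\left(F,L \right)} = \frac{\left(-4 + F\right) \frac{1}{0 - 1}}{4} = \frac{\left(-4 + F\right) \frac{1}{-1}}{4} = \frac{\left(-4 + F\right) \left(-1\right)}{4} = \frac{4 - F}{4} = 1 - \frac{F}{4}$)
$p{\left(8,-4 \right)} \left(-23 + K\right) = \left(1 - 2\right) \left(-23 + 37\right) = \left(1 - 2\right) 14 = \left(-1\right) 14 = -14$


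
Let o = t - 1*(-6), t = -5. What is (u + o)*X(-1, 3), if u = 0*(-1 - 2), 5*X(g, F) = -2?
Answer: -2/5 ≈ -0.40000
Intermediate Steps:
X(g, F) = -2/5 (X(g, F) = (1/5)*(-2) = -2/5)
o = 1 (o = -5 - 1*(-6) = -5 + 6 = 1)
u = 0 (u = 0*(-3) = 0)
(u + o)*X(-1, 3) = (0 + 1)*(-2/5) = 1*(-2/5) = -2/5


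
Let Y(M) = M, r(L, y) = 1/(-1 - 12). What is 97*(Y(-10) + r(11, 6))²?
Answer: 1664617/169 ≈ 9849.8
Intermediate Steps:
r(L, y) = -1/13 (r(L, y) = 1/(-13) = -1/13)
97*(Y(-10) + r(11, 6))² = 97*(-10 - 1/13)² = 97*(-131/13)² = 97*(17161/169) = 1664617/169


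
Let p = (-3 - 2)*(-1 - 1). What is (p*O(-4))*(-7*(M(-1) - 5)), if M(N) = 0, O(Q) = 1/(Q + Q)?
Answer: -175/4 ≈ -43.750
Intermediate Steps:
O(Q) = 1/(2*Q)
p = 10 (p = -5*(-2) = 10)
(p*O(-4))*(-7*(M(-1) - 5)) = (10*((1/2)/(-4)))*(-7*(0 - 5)) = (10*((1/2)*(-1/4)))*(-7*(-5)) = (10*(-1/8))*35 = -5/4*35 = -175/4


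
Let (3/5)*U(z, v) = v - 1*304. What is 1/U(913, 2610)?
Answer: 3/11530 ≈ 0.00026019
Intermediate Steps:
U(z, v) = -1520/3 + 5*v/3 (U(z, v) = 5*(v - 1*304)/3 = 5*(v - 304)/3 = 5*(-304 + v)/3 = -1520/3 + 5*v/3)
1/U(913, 2610) = 1/(-1520/3 + (5/3)*2610) = 1/(-1520/3 + 4350) = 1/(11530/3) = 3/11530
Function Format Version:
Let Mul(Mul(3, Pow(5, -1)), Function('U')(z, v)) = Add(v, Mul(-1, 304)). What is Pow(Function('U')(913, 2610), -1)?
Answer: Rational(3, 11530) ≈ 0.00026019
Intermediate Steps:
Function('U')(z, v) = Add(Rational(-1520, 3), Mul(Rational(5, 3), v)) (Function('U')(z, v) = Mul(Rational(5, 3), Add(v, Mul(-1, 304))) = Mul(Rational(5, 3), Add(v, -304)) = Mul(Rational(5, 3), Add(-304, v)) = Add(Rational(-1520, 3), Mul(Rational(5, 3), v)))
Pow(Function('U')(913, 2610), -1) = Pow(Add(Rational(-1520, 3), Mul(Rational(5, 3), 2610)), -1) = Pow(Add(Rational(-1520, 3), 4350), -1) = Pow(Rational(11530, 3), -1) = Rational(3, 11530)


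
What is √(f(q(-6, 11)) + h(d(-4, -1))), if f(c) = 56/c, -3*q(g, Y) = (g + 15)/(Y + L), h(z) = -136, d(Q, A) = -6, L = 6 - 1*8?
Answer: 4*I*√19 ≈ 17.436*I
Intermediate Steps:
L = -2 (L = 6 - 8 = -2)
q(g, Y) = -(15 + g)/(3*(-2 + Y)) (q(g, Y) = -(g + 15)/(3*(Y - 2)) = -(15 + g)/(3*(-2 + Y)))
√(f(q(-6, 11)) + h(d(-4, -1))) = √(56/(((-15 - 1*(-6))/(3*(-2 + 11)))) - 136) = √(56/(((⅓)*(-15 + 6)/9)) - 136) = √(56/(((⅓)*(⅑)*(-9))) - 136) = √(56/(-⅓) - 136) = √(56*(-3) - 136) = √(-168 - 136) = √(-304) = 4*I*√19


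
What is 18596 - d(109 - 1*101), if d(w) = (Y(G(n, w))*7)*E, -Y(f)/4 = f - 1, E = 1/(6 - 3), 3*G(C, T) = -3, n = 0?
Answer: 55732/3 ≈ 18577.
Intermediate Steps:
G(C, T) = -1 (G(C, T) = (1/3)*(-3) = -1)
E = 1/3 ≈ 0.33333
Y(f) = 4 - 4*f (Y(f) = -4*(f - 1) = -4*(-1 + f) = 4 - 4*f)
d(w) = 56/3 (d(w) = ((4 - 4*(-1))*7)*(1/3) = ((4 + 4)*7)*(1/3) = (8*7)*(1/3) = 56*(1/3) = 56/3)
18596 - d(109 - 1*101) = 18596 - 1*56/3 = 18596 - 56/3 = 55732/3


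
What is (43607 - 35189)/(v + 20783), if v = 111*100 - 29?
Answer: 1403/5309 ≈ 0.26427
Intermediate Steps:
v = 11071 (v = 11100 - 29 = 11071)
(43607 - 35189)/(v + 20783) = (43607 - 35189)/(11071 + 20783) = 8418/31854 = 8418*(1/31854) = 1403/5309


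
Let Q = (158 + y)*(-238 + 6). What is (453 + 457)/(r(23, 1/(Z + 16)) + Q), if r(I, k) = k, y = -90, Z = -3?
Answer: -11830/205087 ≈ -0.057683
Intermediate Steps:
Q = -15776 (Q = (158 - 90)*(-238 + 6) = 68*(-232) = -15776)
(453 + 457)/(r(23, 1/(Z + 16)) + Q) = (453 + 457)/(1/(-3 + 16) - 15776) = 910/(1/13 - 15776) = 910/(-205087/13) = 910*(-13/205087) = -11830/205087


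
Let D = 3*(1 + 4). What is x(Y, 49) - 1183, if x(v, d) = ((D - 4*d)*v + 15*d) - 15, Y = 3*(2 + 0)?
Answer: -1549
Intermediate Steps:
D = 15 (D = 3*5 = 15)
Y = 6 (Y = 3*2 = 6)
x(v, d) = -15 + 15*d + v*(15 - 4*d) (x(v, d) = ((15 - 4*d)*v + 15*d) - 15 = (v*(15 - 4*d) + 15*d) - 15 = (15*d + v*(15 - 4*d)) - 15 = -15 + 15*d + v*(15 - 4*d))
x(Y, 49) - 1183 = (-15 + 15*49 + 15*6 - 4*49*6) - 1183 = (-15 + 735 + 90 - 1176) - 1183 = -366 - 1183 = -1549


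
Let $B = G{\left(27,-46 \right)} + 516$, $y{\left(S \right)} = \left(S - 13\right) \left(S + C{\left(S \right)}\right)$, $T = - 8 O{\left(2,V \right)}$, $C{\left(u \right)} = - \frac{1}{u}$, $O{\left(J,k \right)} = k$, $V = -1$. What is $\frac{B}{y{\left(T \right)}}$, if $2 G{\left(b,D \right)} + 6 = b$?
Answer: $- \frac{468}{35} \approx -13.371$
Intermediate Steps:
$G{\left(b,D \right)} = -3 + \frac{b}{2}$
$T = 8$ ($T = \left(-8\right) \left(-1\right) = 8$)
$y{\left(S \right)} = \left(-13 + S\right) \left(S - \frac{1}{S}\right)$ ($y{\left(S \right)} = \left(S - 13\right) \left(S - \frac{1}{S}\right) = \left(-13 + S\right) \left(S - \frac{1}{S}\right)$)
$B = \frac{1053}{2}$ ($B = \left(-3 + \frac{1}{2} \cdot 27\right) + 516 = \left(-3 + \frac{27}{2}\right) + 516 = \frac{21}{2} + 516 = \frac{1053}{2} \approx 526.5$)
$\frac{B}{y{\left(T \right)}} = \frac{1053}{2 \left(-1 + 8^{2} - 104 + \frac{13}{8}\right)} = \frac{1053}{2 \left(-1 + 64 - 104 + 13 \cdot \frac{1}{8}\right)} = \frac{1053}{2 \left(-1 + 64 - 104 + \frac{13}{8}\right)} = \frac{1053}{2 \left(- \frac{315}{8}\right)} = \frac{1053}{2} \left(- \frac{8}{315}\right) = - \frac{468}{35}$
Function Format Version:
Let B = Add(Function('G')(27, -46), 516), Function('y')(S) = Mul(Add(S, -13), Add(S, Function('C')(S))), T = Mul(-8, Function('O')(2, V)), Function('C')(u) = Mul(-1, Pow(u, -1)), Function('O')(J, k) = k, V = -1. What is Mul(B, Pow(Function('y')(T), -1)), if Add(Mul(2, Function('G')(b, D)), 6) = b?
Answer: Rational(-468, 35) ≈ -13.371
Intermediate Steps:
Function('G')(b, D) = Add(-3, Mul(Rational(1, 2), b))
T = 8 (T = Mul(-8, -1) = 8)
Function('y')(S) = Mul(Add(-13, S), Add(S, Mul(-1, Pow(S, -1)))) (Function('y')(S) = Mul(Add(S, -13), Add(S, Mul(-1, Pow(S, -1)))) = Mul(Add(-13, S), Add(S, Mul(-1, Pow(S, -1)))))
B = Rational(1053, 2) (B = Add(Add(-3, Mul(Rational(1, 2), 27)), 516) = Add(Add(-3, Rational(27, 2)), 516) = Add(Rational(21, 2), 516) = Rational(1053, 2) ≈ 526.50)
Mul(B, Pow(Function('y')(T), -1)) = Mul(Rational(1053, 2), Pow(Add(-1, Pow(8, 2), Mul(-13, 8), Mul(13, Pow(8, -1))), -1)) = Mul(Rational(1053, 2), Pow(Add(-1, 64, -104, Mul(13, Rational(1, 8))), -1)) = Mul(Rational(1053, 2), Pow(Add(-1, 64, -104, Rational(13, 8)), -1)) = Mul(Rational(1053, 2), Pow(Rational(-315, 8), -1)) = Mul(Rational(1053, 2), Rational(-8, 315)) = Rational(-468, 35)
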